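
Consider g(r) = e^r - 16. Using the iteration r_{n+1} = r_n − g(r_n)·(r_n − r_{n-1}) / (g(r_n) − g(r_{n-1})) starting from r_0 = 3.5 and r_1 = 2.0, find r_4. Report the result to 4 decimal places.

2.7554

g(3.5) = 17.115452, g(2.0) = -8.610944
r_2 = 2.000000 − (-8.610944)·(2.000000 − 3.500000) / (-8.610944 − 17.115452) = 2.000000 − (12.916416)/(-25.726396) = 2.502069
g(2.502069) = -3.792279
r_3 = 2.502069 − (-3.792279)·(2.502069 − 2.000000) / (-3.792279 − (-8.610944)) = 2.502069 − (-1.903984)/(4.818665) = 2.897196
g(2.897196) = 2.123248
r_4 = 2.897196 − 2.123248·(2.897196 − 2.502069) / (2.123248 − (-3.792279)) = 2.897196 − (0.838953)/(5.915528) = 2.755373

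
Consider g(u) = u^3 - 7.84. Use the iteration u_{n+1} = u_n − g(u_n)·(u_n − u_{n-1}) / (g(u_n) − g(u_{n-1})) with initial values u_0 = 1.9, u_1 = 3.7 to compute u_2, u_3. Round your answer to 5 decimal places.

1.94032, 1.96204

g(1.9) = -0.9810000, g(3.7) = 42.8130000
u_2 = 3.7000000 − 42.8130000·(3.7000000 − 1.9000000) / (42.8130000 − (-0.9810000)) = 3.7000000 − (77.0634000)/(43.7940000) = 1.9403206
g(1.9403206) = -0.5349957
u_3 = 1.9403206 − (-0.5349957)·(1.9403206 − 3.7000000) / (-0.5349957 − 42.8130000) = 1.9403206 − (0.9414209)/(-43.3479957) = 1.9620383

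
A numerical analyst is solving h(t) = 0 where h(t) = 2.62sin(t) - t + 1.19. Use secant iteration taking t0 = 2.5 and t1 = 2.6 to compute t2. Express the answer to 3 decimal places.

h(2.5) = 0.25800, h(2.6) = -0.05939
t2 = 2.60000 − (-0.05939)·(2.60000 − 2.50000) / (-0.05939 − 0.25800) = 2.60000 − (-0.00594)/(-0.31738) = 2.58129

2.581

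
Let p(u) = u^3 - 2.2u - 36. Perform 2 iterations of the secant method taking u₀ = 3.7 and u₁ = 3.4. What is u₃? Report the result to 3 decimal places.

3.524

p(3.7) = 6.51300, p(3.4) = -4.17600
u₂ = 3.40000 − (-4.17600)·(3.40000 − 3.70000) / (-4.17600 − 6.51300) = 3.40000 − (1.25280)/(-10.68900) = 3.51720
p(3.51720) = -0.22747
u₃ = 3.51720 − (-0.22747)·(3.51720 − 3.40000) / (-0.22747 − (-4.17600)) = 3.51720 − (-0.02666)/(3.94853) = 3.52396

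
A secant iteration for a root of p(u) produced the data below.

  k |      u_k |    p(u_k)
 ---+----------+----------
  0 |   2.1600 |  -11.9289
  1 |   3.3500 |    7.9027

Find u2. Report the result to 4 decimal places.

u2 = 3.3500 − 7.9027·(3.3500 − 2.1600) / (7.9027 − (-11.9289))
   = 3.3500 − (9.404213)/(19.831600) = 2.875797

2.8758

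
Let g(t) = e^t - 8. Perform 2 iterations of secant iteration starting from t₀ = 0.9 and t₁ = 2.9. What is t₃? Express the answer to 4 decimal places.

1.9016

g(0.9) = -5.540397, g(2.9) = 10.174145
t₂ = 2.900000 − 10.174145·(2.900000 − 0.900000) / (10.174145 − (-5.540397)) = 2.900000 − (20.348291)/(15.714542) = 1.605130
g(1.605130) = -3.021494
t₃ = 1.605130 − (-3.021494)·(1.605130 − 2.900000) / (-3.021494 − 10.174145) = 1.605130 − (3.912442)/(-13.195639) = 1.901625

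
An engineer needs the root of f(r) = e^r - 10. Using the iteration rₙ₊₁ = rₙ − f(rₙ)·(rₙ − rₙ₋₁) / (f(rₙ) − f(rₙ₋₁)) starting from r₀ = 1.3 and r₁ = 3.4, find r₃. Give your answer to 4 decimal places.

f(1.3) = -6.330703, f(3.4) = 19.964100
r₂ = 3.400000 − 19.964100·(3.400000 − 1.300000) / (19.964100 − (-6.330703)) = 3.400000 − (41.924610)/(26.294803) = 1.805593
f(1.805593) = -3.916420
r₃ = 1.805593 − (-3.916420)·(1.805593 − 3.400000) / (-3.916420 − 19.964100) = 1.805593 − (6.244366)/(-23.880520) = 2.067077

2.0671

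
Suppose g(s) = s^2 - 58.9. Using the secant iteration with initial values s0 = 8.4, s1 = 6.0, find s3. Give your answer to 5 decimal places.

7.68503

g(8.4) = 11.6600000, g(6.0) = -22.9000000
s2 = 6.0000000 − (-22.9000000)·(6.0000000 − 8.4000000) / (-22.9000000 − 11.6600000) = 6.0000000 − (54.9600000)/(-34.5600000) = 7.5902778
g(7.5902778) = -1.2876833
s3 = 7.5902778 − (-1.2876833)·(7.5902778 − 6.0000000) / (-1.2876833 − (-22.9000000)) = 7.5902778 − (-2.0477741)/(21.6123167) = 7.6850281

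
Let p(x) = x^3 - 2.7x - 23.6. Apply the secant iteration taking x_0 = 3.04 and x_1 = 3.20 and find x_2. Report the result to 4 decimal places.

p(3.04) = -3.713536, p(3.20) = 0.528000
x_2 = 3.200000 − 0.528000·(3.200000 − 3.040000) / (0.528000 − (-3.713536)) = 3.200000 − (0.084480)/(4.241536) = 3.180083

3.1801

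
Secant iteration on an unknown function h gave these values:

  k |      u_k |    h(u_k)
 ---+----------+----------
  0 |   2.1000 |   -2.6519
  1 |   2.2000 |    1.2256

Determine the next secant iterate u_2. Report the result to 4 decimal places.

u_2 = 2.2000 − 1.2256·(2.2000 − 2.1000) / (1.2256 − (-2.6519))
   = 2.2000 − (0.122560)/(3.877500) = 2.168392

2.1684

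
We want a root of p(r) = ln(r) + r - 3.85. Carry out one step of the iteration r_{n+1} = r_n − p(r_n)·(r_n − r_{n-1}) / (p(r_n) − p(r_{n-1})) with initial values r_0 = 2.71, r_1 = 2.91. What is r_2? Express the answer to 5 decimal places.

2.81549

p(2.71) = -0.1430514, p(2.91) = 0.1281531
r_2 = 2.9100000 − 0.1281531·(2.9100000 − 2.7100000) / (0.1281531 − (-0.1430514)) = 2.9100000 − (0.0256306)/(0.2712044) = 2.8154934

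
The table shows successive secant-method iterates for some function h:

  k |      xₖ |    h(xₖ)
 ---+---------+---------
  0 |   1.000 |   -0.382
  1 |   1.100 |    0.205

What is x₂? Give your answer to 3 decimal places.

x₂ = 1.100 − 0.205·(1.100 − 1.000) / (0.205 − (-0.382))
   = 1.100 − (0.02050)/(0.58700) = 1.06508

1.065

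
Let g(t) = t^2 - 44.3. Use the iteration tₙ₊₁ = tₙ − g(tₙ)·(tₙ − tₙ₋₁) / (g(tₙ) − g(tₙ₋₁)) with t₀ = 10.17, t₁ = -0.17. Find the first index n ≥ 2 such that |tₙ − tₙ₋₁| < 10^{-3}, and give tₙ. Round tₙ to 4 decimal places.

n = 8, tₙ = 6.6558

g(10.17) = 59.128900, g(-0.17) = -44.271100
t₂ = -0.170000 − (-44.271100)·(-10.340000)/(-103.400000) = 4.257110;  |Δ| = 4.427110
g(4.257110) = -26.177014
t₃ = 4.257110 − (-26.177014)·(4.427110)/(18.094086) = 10.661884;  |Δ| = 6.404774
g(10.661884) = 69.375763
t₄ = 10.661884 − 69.375763·(6.404774)/(95.552777) = 6.011720;  |Δ| = 4.650164
g(6.011720) = -8.159223
t₅ = 6.011720 − (-8.159223)·(-4.650164)/(-77.534986) = 6.501070;  |Δ| = 0.489350
g(6.501070) = -2.036093
t₆ = 6.501070 − (-2.036093)·(0.489350)/(6.123130) = 6.663791;  |Δ| = 0.162721
g(6.663791) = 0.106106
t₇ = 6.663791 − 0.106106·(0.162721)/(2.142199) = 6.655731;  |Δ| = 0.008060
g(6.655731) = -0.001247
t₈ = 6.655731 − (-0.001247)·(-0.008060)/(-0.107352) = 6.655824;  |Δ| = 0.000094
|t₈ − t₇| = 0.000094 < 10^{-3}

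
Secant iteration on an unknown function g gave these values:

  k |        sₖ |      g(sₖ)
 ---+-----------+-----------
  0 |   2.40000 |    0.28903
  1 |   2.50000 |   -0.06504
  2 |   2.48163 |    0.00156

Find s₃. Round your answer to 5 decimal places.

2.48206

s₃ = 2.48163 − 0.00156·(2.48163 − 2.50000) / (0.00156 − (-0.06504))
   = 2.48163 − (-0.0000287)/(0.0666000) = 2.4820603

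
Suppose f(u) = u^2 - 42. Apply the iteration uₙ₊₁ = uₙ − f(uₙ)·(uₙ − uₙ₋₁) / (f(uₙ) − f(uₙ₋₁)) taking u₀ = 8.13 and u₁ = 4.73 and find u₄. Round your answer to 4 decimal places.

6.4801

f(8.13) = 24.096900, f(4.73) = -19.627100
u₂ = 4.730000 − (-19.627100)·(4.730000 − 8.130000) / (-19.627100 − 24.096900) = 4.730000 − (66.732140)/(-43.724000) = 6.256213
f(6.256213) = -2.859798
u₃ = 6.256213 − (-2.859798)·(6.256213 − 4.730000) / (-2.859798 − (-19.627100)) = 6.256213 − (-4.364661)/(16.767302) = 6.516521
f(6.516521) = 0.465046
u₄ = 6.516521 − 0.465046·(6.516521 − 6.256213) / (0.465046 − (-2.859798)) = 6.516521 − (0.121055)/(3.324844) = 6.480112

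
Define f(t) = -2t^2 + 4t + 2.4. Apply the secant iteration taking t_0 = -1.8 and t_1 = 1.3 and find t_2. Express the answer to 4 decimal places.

f(-1.8) = -11.280000, f(1.3) = 4.220000
t_2 = 1.300000 − 4.220000·(1.300000 − (-1.800000)) / (4.220000 − (-11.280000)) = 1.300000 − (13.082000)/(15.500000) = 0.456000

0.4560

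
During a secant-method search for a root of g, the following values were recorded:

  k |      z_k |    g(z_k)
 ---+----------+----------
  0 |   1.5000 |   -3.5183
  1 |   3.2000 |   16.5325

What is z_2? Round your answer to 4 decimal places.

1.7983

z_2 = 3.2000 − 16.5325·(3.2000 − 1.5000) / (16.5325 − (-3.5183))
   = 3.2000 − (28.105250)/(20.050800) = 1.798298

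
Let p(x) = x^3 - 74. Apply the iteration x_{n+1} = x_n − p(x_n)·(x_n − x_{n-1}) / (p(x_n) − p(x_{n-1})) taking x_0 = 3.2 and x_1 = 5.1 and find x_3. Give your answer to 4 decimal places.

p(3.2) = -41.232000, p(5.1) = 58.651000
x_2 = 5.100000 − 58.651000·(5.100000 − 3.200000) / (58.651000 − (-41.232000)) = 5.100000 − (111.436900)/(99.883000) = 3.984326
p(3.984326) = -10.749424
x_3 = 3.984326 − (-10.749424)·(3.984326 − 5.100000) / (-10.749424 − 58.651000) = 3.984326 − (11.992856)/(-69.400424) = 4.157132

4.1571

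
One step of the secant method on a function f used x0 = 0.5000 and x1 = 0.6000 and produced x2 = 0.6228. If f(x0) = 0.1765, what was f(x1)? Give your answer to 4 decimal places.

The secant line through (0.5000, 0.1765) and (0.6000, f(x1)) crosses zero at x2 = 0.6228.
So (0.5000, 0.1765), (0.6000, f(x1)), (0.6228, 0) are collinear:
f(x1) = 0.1765 · (0.6000 − 0.6228) / (0.5000 − 0.6228) = 0.1765 · (-0.022800)/(-0.122800) = 0.032770

0.0328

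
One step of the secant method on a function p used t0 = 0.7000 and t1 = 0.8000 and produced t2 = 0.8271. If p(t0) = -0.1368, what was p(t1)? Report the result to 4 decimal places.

-0.0292

The secant line through (0.7000, -0.1368) and (0.8000, p(t1)) crosses zero at t2 = 0.8271.
So (0.7000, -0.1368), (0.8000, p(t1)), (0.8271, 0) are collinear:
p(t1) = -0.1368 · (0.8000 − 0.8271) / (0.7000 − 0.8271) = -0.1368 · (-0.027100)/(-0.127100) = -0.029168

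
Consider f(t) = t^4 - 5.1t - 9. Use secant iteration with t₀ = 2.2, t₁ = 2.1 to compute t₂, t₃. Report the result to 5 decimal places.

2.10755, 2.10815

f(2.2) = 3.2056000, f(2.1) = -0.2619000
t₂ = 2.1000000 − (-0.2619000)·(2.1000000 − 2.2000000) / (-0.2619000 − 3.2056000) = 2.1000000 − (0.0261900)/(-3.4675000) = 2.1075530
f(2.1075530) = -0.0191141
t₃ = 2.1075530 − (-0.0191141)·(2.1075530 − 2.1000000) / (-0.0191141 − (-0.2619000)) = 2.1075530 − (-0.0001444)/(0.2427859) = 2.1081476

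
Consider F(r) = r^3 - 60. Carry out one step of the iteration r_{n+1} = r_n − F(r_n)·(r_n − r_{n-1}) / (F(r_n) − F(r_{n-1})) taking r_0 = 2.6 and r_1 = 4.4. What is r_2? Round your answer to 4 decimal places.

F(2.6) = -42.424000, F(4.4) = 25.184000
r_2 = 4.400000 − 25.184000·(4.400000 − 2.600000) / (25.184000 − (-42.424000)) = 4.400000 − (45.331200)/(67.608000) = 3.729499

3.7295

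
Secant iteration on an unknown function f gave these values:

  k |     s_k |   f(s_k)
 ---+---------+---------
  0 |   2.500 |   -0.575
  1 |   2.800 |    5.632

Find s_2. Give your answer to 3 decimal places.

2.528

s_2 = 2.800 − 5.632·(2.800 − 2.500) / (5.632 − (-0.575))
   = 2.800 − (1.68960)/(6.20700) = 2.52779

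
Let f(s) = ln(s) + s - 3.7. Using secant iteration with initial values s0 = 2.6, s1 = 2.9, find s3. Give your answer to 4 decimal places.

2.7049

f(2.6) = -0.144489, f(2.9) = 0.264711
s2 = 2.900000 − 0.264711·(2.900000 − 2.600000) / (0.264711 − (-0.144489)) = 2.900000 − (0.079413)/(0.409199) = 2.705930
f(2.705930) = 0.001376
s3 = 2.705930 − 0.001376·(2.705930 − 2.900000) / (0.001376 − 0.264711) = 2.705930 − (-0.000267)/(-0.263335) = 2.704916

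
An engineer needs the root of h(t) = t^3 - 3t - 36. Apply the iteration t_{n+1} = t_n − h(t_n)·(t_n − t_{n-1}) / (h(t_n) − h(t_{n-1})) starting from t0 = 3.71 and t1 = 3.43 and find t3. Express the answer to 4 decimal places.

3.6043

h(3.71) = 3.934811, h(3.43) = -5.936393
t2 = 3.430000 − (-5.936393)·(3.430000 − 3.710000) / (-5.936393 − 3.934811) = 3.430000 − (1.662190)/(-9.871204) = 3.598388
h(3.598388) = -0.201819
t3 = 3.598388 − (-0.201819)·(3.598388 − 3.430000) / (-0.201819 − (-5.936393)) = 3.598388 − (-0.033984)/(5.734574) = 3.604314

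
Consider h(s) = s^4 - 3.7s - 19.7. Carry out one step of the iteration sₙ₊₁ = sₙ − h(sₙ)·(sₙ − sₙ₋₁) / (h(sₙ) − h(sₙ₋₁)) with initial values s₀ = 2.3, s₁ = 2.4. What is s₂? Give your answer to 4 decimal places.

2.3047

h(2.3) = -0.225900, h(2.4) = 4.597600
s₂ = 2.400000 − 4.597600·(2.400000 − 2.300000) / (4.597600 − (-0.225900)) = 2.400000 − (0.459760)/(4.823500) = 2.304683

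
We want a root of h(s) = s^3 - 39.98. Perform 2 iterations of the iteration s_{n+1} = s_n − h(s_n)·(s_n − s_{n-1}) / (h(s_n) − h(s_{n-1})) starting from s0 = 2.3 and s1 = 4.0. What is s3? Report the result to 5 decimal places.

3.38673

h(2.3) = -27.8130000, h(4.0) = 24.0200000
s2 = 4.0000000 − 24.0200000·(4.0000000 − 2.3000000) / (24.0200000 − (-27.8130000)) = 4.0000000 − (40.8340000)/(51.8330000) = 3.2122007
h(3.2122007) = -6.8357630
s3 = 3.2122007 − (-6.8357630)·(3.2122007 − 4.0000000) / (-6.8357630 − 24.0200000) = 3.2122007 − (5.3852091)/(-30.8557630) = 3.3867292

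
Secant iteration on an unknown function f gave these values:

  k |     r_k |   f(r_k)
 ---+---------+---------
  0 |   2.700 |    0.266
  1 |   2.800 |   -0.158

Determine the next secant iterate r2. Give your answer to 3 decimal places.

r2 = 2.800 − (-0.158)·(2.800 − 2.700) / (-0.158 − 0.266)
   = 2.800 − (-0.01580)/(-0.42400) = 2.76274

2.763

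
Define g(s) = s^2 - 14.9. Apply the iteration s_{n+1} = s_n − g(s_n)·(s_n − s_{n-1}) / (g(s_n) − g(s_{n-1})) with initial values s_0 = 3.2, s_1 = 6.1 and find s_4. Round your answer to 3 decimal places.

g(3.2) = -4.66000, g(6.1) = 22.31000
s_2 = 6.10000 − 22.31000·(6.10000 − 3.20000) / (22.31000 − (-4.66000)) = 6.10000 − (64.69900)/(26.97000) = 3.70108
g(3.70108) = -1.20204
s_3 = 3.70108 − (-1.20204)·(3.70108 − 6.10000) / (-1.20204 − 22.31000) = 3.70108 − (2.88361)/(-23.51204) = 3.82372
g(3.82372) = -0.27917
s_4 = 3.82372 − (-0.27917)·(3.82372 − 3.70108) / (-0.27917 − (-1.20204)) = 3.82372 − (-0.03424)/(0.92287) = 3.86082

3.861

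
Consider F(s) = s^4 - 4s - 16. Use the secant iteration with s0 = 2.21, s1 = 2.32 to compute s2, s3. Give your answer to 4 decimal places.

2.2332, 2.2346

F(2.21) = -0.985567, F(2.32) = 3.690230
s2 = 2.320000 − 3.690230·(2.320000 − 2.210000) / (3.690230 − (-0.985567)) = 2.320000 − (0.405925)/(4.675797) = 2.233186
F(2.233186) = -0.061387
s3 = 2.233186 − (-0.061387)·(2.233186 − 2.320000) / (-0.061387 − 3.690230) = 2.233186 − (0.005329)/(-3.751616) = 2.234606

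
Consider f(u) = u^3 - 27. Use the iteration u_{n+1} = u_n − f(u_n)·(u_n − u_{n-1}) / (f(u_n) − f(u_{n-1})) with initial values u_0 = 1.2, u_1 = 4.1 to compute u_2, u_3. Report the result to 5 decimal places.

f(1.2) = -25.2720000, f(4.1) = 41.9210000
u_2 = 4.1000000 − 41.9210000·(4.1000000 − 1.2000000) / (41.9210000 − (-25.2720000)) = 4.1000000 − (121.5709000)/(67.1930000) = 2.2907208
f(2.2907208) = -14.9796682
u_3 = 2.2907208 − (-14.9796682)·(2.2907208 − 4.1000000) / (-14.9796682 − 41.9210000) = 2.2907208 − (27.1024027)/(-56.9006682) = 2.7670316

2.29072, 2.76703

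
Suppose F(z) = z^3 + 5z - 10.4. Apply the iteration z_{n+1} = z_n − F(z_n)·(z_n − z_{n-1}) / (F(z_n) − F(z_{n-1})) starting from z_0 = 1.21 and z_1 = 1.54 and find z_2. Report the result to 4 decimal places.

F(1.21) = -2.578439, F(1.54) = 0.952264
z_2 = 1.540000 − 0.952264·(1.540000 − 1.210000) / (0.952264 − (-2.578439)) = 1.540000 − (0.314247)/(3.530703) = 1.450996

1.4510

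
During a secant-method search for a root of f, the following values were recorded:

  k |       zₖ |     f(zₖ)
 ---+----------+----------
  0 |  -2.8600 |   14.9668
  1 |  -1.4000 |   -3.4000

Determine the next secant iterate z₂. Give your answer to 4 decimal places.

z₂ = -1.4000 − (-3.4000)·(-1.4000 − (-2.8600)) / (-3.4000 − 14.9668)
   = -1.4000 − (-4.964000)/(-18.366800) = -1.670270

-1.6703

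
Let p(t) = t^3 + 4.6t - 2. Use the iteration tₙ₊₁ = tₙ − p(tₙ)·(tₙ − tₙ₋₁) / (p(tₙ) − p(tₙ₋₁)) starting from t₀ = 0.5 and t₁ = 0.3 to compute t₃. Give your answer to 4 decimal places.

0.4189

p(0.5) = 0.425000, p(0.3) = -0.593000
t₂ = 0.300000 − (-0.593000)·(0.300000 − 0.500000) / (-0.593000 − 0.425000) = 0.300000 − (0.118600)/(-1.018000) = 0.416503
p(0.416503) = -0.011834
t₃ = 0.416503 − (-0.011834)·(0.416503 − 0.300000) / (-0.011834 − (-0.593000)) = 0.416503 − (-0.001379)/(0.581166) = 0.418875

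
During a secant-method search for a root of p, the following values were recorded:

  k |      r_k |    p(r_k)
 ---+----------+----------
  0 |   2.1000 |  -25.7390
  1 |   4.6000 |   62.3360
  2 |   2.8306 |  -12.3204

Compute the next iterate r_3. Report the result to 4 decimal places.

3.1226

r_3 = 2.8306 − (-12.3204)·(2.8306 − 4.6000) / (-12.3204 − 62.3360)
   = 2.8306 − (21.799716)/(-74.656400) = 3.122601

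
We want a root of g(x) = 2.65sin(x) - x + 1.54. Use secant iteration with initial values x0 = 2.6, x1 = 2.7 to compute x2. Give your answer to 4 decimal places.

2.6918

g(2.6) = 0.306079, g(2.7) = -0.027443
x2 = 2.700000 − (-0.027443)·(2.700000 − 2.600000) / (-0.027443 − 0.306079) = 2.700000 − (-0.002744)/(-0.333522) = 2.691772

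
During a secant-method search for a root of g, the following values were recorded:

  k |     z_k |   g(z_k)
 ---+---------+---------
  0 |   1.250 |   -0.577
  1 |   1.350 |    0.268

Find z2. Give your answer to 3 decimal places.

1.318

z2 = 1.350 − 0.268·(1.350 − 1.250) / (0.268 − (-0.577))
   = 1.350 − (0.02680)/(0.84500) = 1.31828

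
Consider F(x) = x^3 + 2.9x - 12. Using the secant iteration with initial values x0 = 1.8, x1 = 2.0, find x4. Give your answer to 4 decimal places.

1.8728

F(1.8) = -0.948000, F(2.0) = 1.800000
x2 = 2.000000 − 1.800000·(2.000000 − 1.800000) / (1.800000 − (-0.948000)) = 2.000000 − (0.360000)/(2.748000) = 1.868996
F(1.868996) = -0.051241
x3 = 1.868996 − (-0.051241)·(1.868996 − 2.000000) / (-0.051241 − 1.800000) = 1.868996 − (0.006713)/(-1.851241) = 1.872622
F(1.872622) = -0.002652
x4 = 1.872622 − (-0.002652)·(1.872622 − 1.868996) / (-0.002652 − (-0.051241)) = 1.872622 − (-0.000010)/(0.048589) = 1.872820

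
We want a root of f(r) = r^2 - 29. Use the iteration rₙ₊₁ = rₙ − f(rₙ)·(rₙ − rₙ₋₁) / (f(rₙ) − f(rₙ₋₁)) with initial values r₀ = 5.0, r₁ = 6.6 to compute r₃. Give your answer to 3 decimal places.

f(5.0) = -4.00000, f(6.6) = 14.56000
r₂ = 6.60000 − 14.56000·(6.60000 − 5.00000) / (14.56000 − (-4.00000)) = 6.60000 − (23.29600)/(18.56000) = 5.34483
f(5.34483) = -0.43282
r₃ = 5.34483 − (-0.43282)·(5.34483 − 6.60000) / (-0.43282 − 14.56000) = 5.34483 − (0.54326)/(-14.99282) = 5.38106

5.381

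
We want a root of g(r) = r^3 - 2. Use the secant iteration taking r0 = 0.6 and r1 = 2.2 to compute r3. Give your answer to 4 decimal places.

g(0.6) = -1.784000, g(2.2) = 8.648000
r2 = 2.200000 − 8.648000·(2.200000 − 0.600000) / (8.648000 − (-1.784000)) = 2.200000 − (13.836800)/(10.432000) = 0.873620
g(0.873620) = -1.333244
r3 = 0.873620 − (-1.333244)·(0.873620 − 2.200000) / (-1.333244 − 8.648000) = 0.873620 − (1.768388)/(-9.981244) = 1.050791

1.0508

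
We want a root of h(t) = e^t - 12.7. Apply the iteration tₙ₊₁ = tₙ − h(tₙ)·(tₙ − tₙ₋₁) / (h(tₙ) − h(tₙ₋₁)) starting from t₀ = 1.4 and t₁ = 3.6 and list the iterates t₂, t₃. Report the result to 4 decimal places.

1.9844, 2.2833

h(1.4) = -8.644800, h(3.6) = 23.898234
t₂ = 3.600000 − 23.898234·(3.600000 − 1.400000) / (23.898234 − (-8.644800)) = 3.600000 − (52.576116)/(32.543034) = 1.984413
h(1.984413) = -5.425227
t₃ = 1.984413 − (-5.425227)·(1.984413 − 3.600000) / (-5.425227 − 23.898234) = 1.984413 − (8.764928)/(-29.323461) = 2.283318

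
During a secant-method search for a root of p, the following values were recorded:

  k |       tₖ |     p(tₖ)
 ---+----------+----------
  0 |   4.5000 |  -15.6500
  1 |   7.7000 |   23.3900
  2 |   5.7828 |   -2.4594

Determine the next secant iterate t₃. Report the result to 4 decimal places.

t₃ = 5.7828 − (-2.4594)·(5.7828 − 7.7000) / (-2.4594 − 23.3900)
   = 5.7828 − (4.715162)/(-25.849400) = 5.965209

5.9652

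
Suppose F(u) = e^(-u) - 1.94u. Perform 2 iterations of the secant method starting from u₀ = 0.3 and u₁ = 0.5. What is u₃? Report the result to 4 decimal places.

F(0.3) = 0.158818, F(0.5) = -0.363469
u₂ = 0.500000 − (-0.363469)·(0.500000 − 0.300000) / (-0.363469 − 0.158818) = 0.500000 − (-0.072694)/(-0.522288) = 0.360816
F(0.360816) = -0.002877
u₃ = 0.360816 − (-0.002877)·(0.360816 − 0.500000) / (-0.002877 − (-0.363469)) = 0.360816 − (0.000400)/(0.360593) = 0.359706

0.3597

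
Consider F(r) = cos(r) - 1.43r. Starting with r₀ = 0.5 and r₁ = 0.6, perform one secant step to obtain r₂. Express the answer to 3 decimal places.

F(0.5) = 0.16258, F(0.6) = -0.03266
r₂ = 0.60000 − (-0.03266)·(0.60000 − 0.50000) / (-0.03266 − 0.16258) = 0.60000 − (-0.00327)/(-0.19525) = 0.58327

0.583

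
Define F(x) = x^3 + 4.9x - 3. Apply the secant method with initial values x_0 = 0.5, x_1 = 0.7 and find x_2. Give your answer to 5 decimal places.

0.57095

F(0.5) = -0.4250000, F(0.7) = 0.7730000
x_2 = 0.7000000 − 0.7730000·(0.7000000 − 0.5000000) / (0.7730000 − (-0.4250000)) = 0.7000000 − (0.1546000)/(1.1980000) = 0.5709516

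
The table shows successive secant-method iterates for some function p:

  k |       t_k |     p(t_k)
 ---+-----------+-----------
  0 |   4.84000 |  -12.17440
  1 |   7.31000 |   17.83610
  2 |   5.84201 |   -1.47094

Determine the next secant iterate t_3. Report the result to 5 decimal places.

t_3 = 5.84201 − (-1.47094)·(5.84201 − 7.31000) / (-1.47094 − 17.83610)
   = 5.84201 − (2.1593252)/(-19.3070400) = 5.9538513

5.95385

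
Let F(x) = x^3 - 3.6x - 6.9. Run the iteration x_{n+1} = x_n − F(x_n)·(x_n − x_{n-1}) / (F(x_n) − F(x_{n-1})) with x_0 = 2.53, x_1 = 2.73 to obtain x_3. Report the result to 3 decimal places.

F(2.53) = 0.18628, F(2.73) = 3.61842
x_2 = 2.73000 − 3.61842·(2.73000 − 2.53000) / (3.61842 − 0.18628) = 2.73000 − (0.72368)/(3.43214) = 2.51915
F(2.51915) = 0.01780
x_3 = 2.51915 − 0.01780·(2.51915 − 2.73000) / (0.01780 − 3.61842) = 2.51915 − (-0.00375)/(-3.60061) = 2.51810

2.518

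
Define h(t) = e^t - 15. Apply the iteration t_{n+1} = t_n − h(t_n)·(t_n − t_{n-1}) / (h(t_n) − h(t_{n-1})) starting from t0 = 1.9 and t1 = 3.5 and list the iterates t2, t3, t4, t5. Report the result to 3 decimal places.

h(1.9) = -8.31411, h(3.5) = 18.11545
t2 = 3.50000 − 18.11545·(3.50000 − 1.90000) / (18.11545 − (-8.31411)) = 3.50000 − (28.98472)/(26.42956) = 2.40332
h(2.40332) = -3.94015
t3 = 2.40332 − (-3.94015)·(2.40332 − 3.50000) / (-3.94015 − 18.11545) = 2.40332 − (4.32107)/(-22.05560) = 2.59924
h(2.59924) = -1.54650
t4 = 2.59924 − (-1.54650)·(2.59924 − 2.40332) / (-1.54650 − (-3.94015)) = 2.59924 − (-0.30299)/(2.39364) = 2.72582
h(2.72582) = 0.26891
t5 = 2.72582 − 0.26891·(2.72582 − 2.59924) / (0.26891 − (-1.54650)) = 2.72582 − (0.03404)/(1.81542) = 2.70707

2.403, 2.599, 2.726, 2.707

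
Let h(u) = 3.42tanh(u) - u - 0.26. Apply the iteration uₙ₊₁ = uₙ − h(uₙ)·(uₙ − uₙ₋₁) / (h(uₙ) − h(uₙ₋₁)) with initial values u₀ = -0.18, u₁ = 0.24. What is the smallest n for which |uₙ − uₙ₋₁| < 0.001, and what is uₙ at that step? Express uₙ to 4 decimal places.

n = 4, uₙ = 0.1080

h(-0.18) = -0.689037, h(0.24) = 0.305395
u₂ = 0.240000 − 0.305395·(0.420000)/(0.994432) = 0.111016;  |Δ| = 0.128984
h(0.111016) = 0.007106
u₃ = 0.111016 − 0.007106·(-0.128984)/(-0.298290) = 0.107943;  |Δ| = 0.003073
h(0.107943) = -0.000205
u₄ = 0.107943 − (-0.000205)·(-0.003073)/(-0.007311) = 0.108029;  |Δ| = 0.000086
|u₄ − u₃| = 0.000086 < 0.001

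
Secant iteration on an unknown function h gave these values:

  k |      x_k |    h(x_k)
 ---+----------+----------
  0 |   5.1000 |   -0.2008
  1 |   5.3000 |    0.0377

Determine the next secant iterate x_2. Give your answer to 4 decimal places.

5.2684

x_2 = 5.3000 − 0.0377·(5.3000 − 5.1000) / (0.0377 − (-0.2008))
   = 5.3000 − (0.007540)/(0.238500) = 5.268386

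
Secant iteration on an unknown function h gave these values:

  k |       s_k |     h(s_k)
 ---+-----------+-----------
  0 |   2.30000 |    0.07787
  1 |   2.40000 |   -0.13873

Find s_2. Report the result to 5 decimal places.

s_2 = 2.40000 − (-0.13873)·(2.40000 − 2.30000) / (-0.13873 − 0.07787)
   = 2.40000 − (-0.0138730)/(-0.2166000) = 2.3359511

2.33595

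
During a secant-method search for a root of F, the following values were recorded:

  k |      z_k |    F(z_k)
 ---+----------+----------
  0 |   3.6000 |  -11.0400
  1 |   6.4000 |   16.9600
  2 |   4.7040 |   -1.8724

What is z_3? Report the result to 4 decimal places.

4.8726

z_3 = 4.7040 − (-1.8724)·(4.7040 − 6.4000) / (-1.8724 − 16.9600)
   = 4.7040 − (3.175590)/(-18.832400) = 4.872624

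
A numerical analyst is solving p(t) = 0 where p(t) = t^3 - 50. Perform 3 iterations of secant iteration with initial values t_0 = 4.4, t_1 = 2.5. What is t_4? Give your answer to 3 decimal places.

p(4.4) = 35.18400, p(2.5) = -34.37500
t_2 = 2.50000 − (-34.37500)·(2.50000 − 4.40000) / (-34.37500 − 35.18400) = 2.50000 − (65.31250)/(-69.55900) = 3.43895
p(3.43895) = -9.32964
t_3 = 3.43895 − (-9.32964)·(3.43895 − 2.50000) / (-9.32964 − (-34.37500)) = 3.43895 − (-8.76008)/(25.04536) = 3.78872
p(3.78872) = 4.38478
t_4 = 3.78872 − 4.38478·(3.78872 − 3.43895) / (4.38478 − (-9.32964)) = 3.78872 − (1.53366)/(13.71442) = 3.67689

3.677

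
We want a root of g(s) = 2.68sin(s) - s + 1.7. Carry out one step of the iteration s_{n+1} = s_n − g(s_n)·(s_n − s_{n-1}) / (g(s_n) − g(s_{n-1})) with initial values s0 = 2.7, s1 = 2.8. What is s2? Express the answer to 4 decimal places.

g(2.7) = 0.145378, g(2.8) = -0.202232
s2 = 2.800000 − (-0.202232)·(2.800000 − 2.700000) / (-0.202232 − 0.145378) = 2.800000 − (-0.020223)/(-0.347610) = 2.741822

2.7418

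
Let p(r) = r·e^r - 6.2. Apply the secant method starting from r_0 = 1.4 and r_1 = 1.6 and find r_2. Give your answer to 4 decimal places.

1.4465

p(1.4) = -0.522720, p(1.6) = 1.724852
r_2 = 1.600000 − 1.724852·(1.600000 − 1.400000) / (1.724852 − (-0.522720)) = 1.600000 − (0.344970)/(2.247572) = 1.446514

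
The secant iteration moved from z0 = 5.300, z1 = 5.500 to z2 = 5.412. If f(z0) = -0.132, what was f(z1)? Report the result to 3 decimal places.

The secant line through (5.300, -0.132) and (5.500, f(z1)) crosses zero at z2 = 5.412.
So (5.300, -0.132), (5.500, f(z1)), (5.412, 0) are collinear:
f(z1) = -0.132 · (5.500 − 5.412) / (5.300 − 5.412) = -0.132 · (0.08800)/(-0.11200) = 0.10371

0.104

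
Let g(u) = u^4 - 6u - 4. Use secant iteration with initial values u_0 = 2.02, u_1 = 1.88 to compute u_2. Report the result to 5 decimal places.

g(2.02) = 0.5296642, g(1.88) = -2.7880166
u_2 = 1.8800000 − (-2.7880166)·(1.8800000 − 2.0200000) / (-2.7880166 − 0.5296642) = 1.8800000 − (0.3903223)/(-3.3176808) = 1.9976492

1.99765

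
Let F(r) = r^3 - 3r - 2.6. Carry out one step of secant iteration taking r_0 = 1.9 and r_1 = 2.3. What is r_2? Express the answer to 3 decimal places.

F(1.9) = -1.44100, F(2.3) = 2.66700
r_2 = 2.30000 − 2.66700·(2.30000 − 1.90000) / (2.66700 − (-1.44100)) = 2.30000 − (1.06680)/(4.10800) = 2.04031

2.040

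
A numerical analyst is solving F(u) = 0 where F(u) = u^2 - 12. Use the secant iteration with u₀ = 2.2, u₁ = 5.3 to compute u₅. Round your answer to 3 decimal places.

F(2.2) = -7.16000, F(5.3) = 16.09000
u₂ = 5.30000 − 16.09000·(5.30000 − 2.20000) / (16.09000 − (-7.16000)) = 5.30000 − (49.87900)/(23.25000) = 3.15467
F(3.15467) = -2.04808
u₃ = 3.15467 − (-2.04808)·(3.15467 − 5.30000) / (-2.04808 − 16.09000) = 3.15467 − (4.39381)/(-18.13808) = 3.39691
F(3.39691) = -0.46101
u₄ = 3.39691 − (-0.46101)·(3.39691 − 3.15467) / (-0.46101 − (-2.04808)) = 3.39691 − (-0.11168)/(1.58707) = 3.46728
F(3.46728) = 0.02200
u₅ = 3.46728 − 0.02200·(3.46728 − 3.39691) / (0.02200 − (-0.46101)) = 3.46728 − (0.00155)/(0.48301) = 3.46407

3.464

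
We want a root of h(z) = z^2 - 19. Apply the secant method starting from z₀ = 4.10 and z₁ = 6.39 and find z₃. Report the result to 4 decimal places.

h(4.10) = -2.190000, h(6.39) = 21.832100
z₂ = 6.390000 − 21.832100·(6.390000 − 4.100000) / (21.832100 − (-2.190000)) = 6.390000 − (49.995509)/(24.022100) = 4.308770
h(4.308770) = -0.434499
z₃ = 4.308770 − (-0.434499)·(4.308770 − 6.390000) / (-0.434499 − 21.832100) = 4.308770 − (0.904292)/(-22.266599) = 4.349382

4.3494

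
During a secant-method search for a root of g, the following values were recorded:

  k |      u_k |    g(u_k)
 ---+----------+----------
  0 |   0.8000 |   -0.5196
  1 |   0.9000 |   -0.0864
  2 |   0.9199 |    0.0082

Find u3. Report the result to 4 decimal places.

0.9182

u3 = 0.9199 − 0.0082·(0.9199 − 0.9000) / (0.0082 − (-0.0864))
   = 0.9199 − (0.000163)/(0.094600) = 0.918175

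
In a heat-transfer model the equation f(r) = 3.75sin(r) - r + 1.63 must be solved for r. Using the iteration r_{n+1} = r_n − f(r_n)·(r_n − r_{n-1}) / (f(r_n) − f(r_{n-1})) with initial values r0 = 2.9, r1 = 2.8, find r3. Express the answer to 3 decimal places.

2.819

f(2.9) = -0.37282, f(2.8) = 0.08621
r2 = 2.80000 − 0.08621·(2.80000 − 2.90000) / (0.08621 − (-0.37282)) = 2.80000 − (-0.00862)/(0.45902) = 2.81878
f(2.81878) = 0.00085
r3 = 2.81878 − 0.00085·(2.81878 − 2.80000) / (0.00085 − 0.08621) = 2.81878 − (0.00002)/(-0.08536) = 2.81897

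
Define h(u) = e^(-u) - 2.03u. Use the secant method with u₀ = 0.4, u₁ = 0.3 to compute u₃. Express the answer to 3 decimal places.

0.348

h(0.4) = -0.14168, h(0.3) = 0.13182
u₂ = 0.30000 − 0.13182·(0.30000 − 0.40000) / (0.13182 − (-0.14168)) = 0.30000 − (-0.01318)/(0.27350) = 0.34820
h(0.34820) = -0.00088
u₃ = 0.34820 − (-0.00088)·(0.34820 − 0.30000) / (-0.00088 − 0.13182) = 0.34820 − (-0.00004)/(-0.13270) = 0.34788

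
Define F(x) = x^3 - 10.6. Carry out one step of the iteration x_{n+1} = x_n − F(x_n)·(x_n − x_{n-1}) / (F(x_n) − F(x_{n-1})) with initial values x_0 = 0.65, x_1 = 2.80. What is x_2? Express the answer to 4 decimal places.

1.6741

F(0.65) = -10.325375, F(2.80) = 11.352000
x_2 = 2.800000 − 11.352000·(2.800000 − 0.650000) / (11.352000 − (-10.325375)) = 2.800000 − (24.406800)/(21.677375) = 1.674089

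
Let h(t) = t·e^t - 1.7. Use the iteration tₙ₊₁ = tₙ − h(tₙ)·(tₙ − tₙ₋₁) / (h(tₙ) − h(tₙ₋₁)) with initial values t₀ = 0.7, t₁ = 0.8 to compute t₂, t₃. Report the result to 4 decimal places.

h(0.7) = -0.290373, h(0.8) = 0.080433
t₂ = 0.800000 − 0.080433·(0.800000 − 0.700000) / (0.080433 − (-0.290373)) = 0.800000 − (0.008043)/(0.370806) = 0.778309
h(0.778309) = -0.005010
t₃ = 0.778309 − (-0.005010)·(0.778309 − 0.800000) / (-0.005010 − 0.080433) = 0.778309 − (0.000109)/(-0.085443) = 0.779581

0.7783, 0.7796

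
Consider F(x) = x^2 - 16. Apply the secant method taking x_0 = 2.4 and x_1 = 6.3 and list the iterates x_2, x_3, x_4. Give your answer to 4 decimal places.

3.5770, 3.9015, 4.0056

F(2.4) = -10.240000, F(6.3) = 23.690000
x_2 = 6.300000 − 23.690000·(6.300000 − 2.400000) / (23.690000 − (-10.240000)) = 6.300000 − (92.391000)/(33.930000) = 3.577011
F(3.577011) = -3.204989
x_3 = 3.577011 − (-3.204989)·(3.577011 − 6.300000) / (-3.204989 − 23.690000) = 3.577011 − (8.727148)/(-26.894989) = 3.901501
F(3.901501) = -0.778288
x_4 = 3.901501 − (-0.778288)·(3.901501 − 3.577011) / (-0.778288 − (-3.204989)) = 3.901501 − (-0.252547)/(2.426701) = 4.005571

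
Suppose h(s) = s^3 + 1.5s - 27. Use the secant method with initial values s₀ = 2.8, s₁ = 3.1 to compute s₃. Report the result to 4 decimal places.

2.8333

h(2.8) = -0.848000, h(3.1) = 7.441000
s₂ = 3.100000 − 7.441000·(3.100000 − 2.800000) / (7.441000 − (-0.848000)) = 3.100000 − (2.232300)/(8.289000) = 2.830691
h(2.830691) = -0.072163
s₃ = 2.830691 − (-0.072163)·(2.830691 − 3.100000) / (-0.072163 − 7.441000) = 2.830691 − (0.019434)/(-7.513163) = 2.833278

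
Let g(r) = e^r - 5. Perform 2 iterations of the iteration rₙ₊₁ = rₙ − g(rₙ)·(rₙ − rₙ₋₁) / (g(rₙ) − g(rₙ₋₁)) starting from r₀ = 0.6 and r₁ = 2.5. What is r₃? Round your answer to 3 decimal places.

g(0.6) = -3.17788, g(2.5) = 7.18249
r₂ = 2.50000 − 7.18249·(2.50000 − 0.60000) / (7.18249 − (-3.17788)) = 2.50000 − (13.64674)/(10.36038) = 1.18279
g(1.18279) = -1.73652
r₃ = 1.18279 − (-1.73652)·(1.18279 − 2.50000) / (-1.73652 − 7.18249) = 1.18279 − (2.28735)/(-8.91901) = 1.43925

1.439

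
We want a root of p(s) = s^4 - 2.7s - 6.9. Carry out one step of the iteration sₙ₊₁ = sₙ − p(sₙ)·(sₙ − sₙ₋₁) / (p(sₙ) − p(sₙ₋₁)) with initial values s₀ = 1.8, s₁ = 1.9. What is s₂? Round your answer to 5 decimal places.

p(1.8) = -1.2624000, p(1.9) = 1.0021000
s₂ = 1.9000000 − 1.0021000·(1.9000000 − 1.8000000) / (1.0021000 − (-1.2624000)) = 1.9000000 − (0.1002100)/(2.2645000) = 1.8557474

1.85575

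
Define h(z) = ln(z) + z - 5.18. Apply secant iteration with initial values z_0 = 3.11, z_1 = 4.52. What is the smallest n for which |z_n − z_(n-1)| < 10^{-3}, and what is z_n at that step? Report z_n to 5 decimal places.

n = 4, z_n = 3.83566

h(3.11) = -0.9353773, h(4.52) = 0.8485120
z_2 = 4.5200000 − 0.8485120·(1.4100000)/(1.7838893) = 3.8493295;  |Δ| = 0.6706705
h(3.8493295) = 0.0172285
z_3 = 3.8493295 − 0.0172285·(-0.6706705)/(-0.8312835) = 3.8354298;  |Δ| = 0.0138997
h(3.8354298) = -0.0002888
z_4 = 3.8354298 − (-0.0002888)·(-0.0138997)/(-0.0175172) = 3.8356589;  |Δ| = 0.0002291
|z_4 − z_3| = 0.0002291 < 10^{-3}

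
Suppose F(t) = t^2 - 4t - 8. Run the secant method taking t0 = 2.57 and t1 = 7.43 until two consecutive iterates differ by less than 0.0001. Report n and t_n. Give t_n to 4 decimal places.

F(2.57) = -11.675100, F(7.43) = 17.484900
t2 = 7.430000 − 17.484900·(4.860000)/(29.160000) = 4.515850;  |Δ| = 2.914150
F(4.515850) = -5.670499
t3 = 4.515850 − (-5.670499)·(-2.914150)/(-23.155399) = 5.229493;  |Δ| = 0.713643
F(5.229493) = -1.570376
t4 = 5.229493 − (-1.570376)·(0.713643)/(4.100123) = 5.502823;  |Δ| = 0.273330
F(5.502823) = 0.269770
t5 = 5.502823 − 0.269770·(0.273330)/(1.840146) = 5.462752;  |Δ| = 0.040071
F(5.462752) = -0.009347
t6 = 5.462752 − (-0.009347)·(-0.040071)/(-0.279117) = 5.464094;  |Δ| = 0.001342
F(5.464094) = -0.000052
t7 = 5.464094 − (-0.000052)·(0.001342)/(0.009295) = 5.464102;  |Δ| = 0.000008
|t7 − t6| = 0.000008 < 0.0001

n = 7, t_n = 5.4641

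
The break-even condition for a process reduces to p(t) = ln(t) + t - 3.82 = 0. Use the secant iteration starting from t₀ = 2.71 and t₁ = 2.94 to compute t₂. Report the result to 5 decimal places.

2.79348

p(2.71) = -0.1130514, p(2.94) = 0.1984096
t₂ = 2.9400000 − 0.1984096·(2.9400000 − 2.7100000) / (0.1984096 − (-0.1130514)) = 2.9400000 − (0.0456342)/(0.3114609) = 2.7934834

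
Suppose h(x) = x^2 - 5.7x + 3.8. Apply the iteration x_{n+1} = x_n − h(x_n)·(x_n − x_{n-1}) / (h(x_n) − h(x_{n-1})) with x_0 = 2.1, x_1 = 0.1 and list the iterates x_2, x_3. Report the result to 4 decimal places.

h(2.1) = -3.760000, h(0.1) = 3.240000
x_2 = 0.100000 − 3.240000·(0.100000 − 2.100000) / (3.240000 − (-3.760000)) = 0.100000 − (-6.480000)/(7.000000) = 1.025714
h(1.025714) = -0.994482
x_3 = 1.025714 − (-0.994482)·(1.025714 − 0.100000) / (-0.994482 − 3.240000) = 1.025714 − (-0.920606)/(-4.234482) = 0.808307

1.0257, 0.8083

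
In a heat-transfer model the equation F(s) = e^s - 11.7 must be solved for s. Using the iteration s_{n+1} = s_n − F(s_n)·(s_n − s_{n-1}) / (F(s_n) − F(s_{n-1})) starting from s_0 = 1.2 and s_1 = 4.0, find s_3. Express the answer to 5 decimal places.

F(1.2) = -8.3798831, F(4.0) = 42.8981500
s_2 = 4.0000000 − 42.8981500·(4.0000000 − 1.2000000) / (42.8981500 − (-8.3798831)) = 4.0000000 − (120.1148201)/(51.2780331) = 1.6575775
F(1.6575775) = -6.4534146
s_3 = 1.6575775 − (-6.4534146)·(1.6575775 − 4.0000000) / (-6.4534146 − 42.8981500) = 1.6575775 − (15.1166237)/(-49.3515646) = 1.9638823

1.96388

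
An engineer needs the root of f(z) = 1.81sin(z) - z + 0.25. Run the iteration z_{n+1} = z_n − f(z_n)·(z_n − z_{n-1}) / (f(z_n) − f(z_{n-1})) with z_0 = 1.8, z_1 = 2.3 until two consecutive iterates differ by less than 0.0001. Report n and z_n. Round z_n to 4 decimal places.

f(1.8) = 0.212664, f(2.3) = -0.700274
z_2 = 2.300000 − (-0.700274)·(0.500000)/(-0.912938) = 1.916472;  |Δ| = 0.383528
f(1.916472) = 0.036460
z_3 = 1.916472 − 0.036460·(-0.383528)/(0.736733) = 1.935453;  |Δ| = 0.018980
f(1.935453) = 0.005533
z_4 = 1.935453 − 0.005533·(0.018980)/(-0.030927) = 1.938849;  |Δ| = 0.003396
f(1.938849) = -0.000064
z_5 = 1.938849 − (-0.000064)·(0.003396)/(-0.005598) = 1.938809;  |Δ| = 0.000039
|z_5 − z_4| = 0.000039 < 0.0001

n = 5, z_n = 1.9388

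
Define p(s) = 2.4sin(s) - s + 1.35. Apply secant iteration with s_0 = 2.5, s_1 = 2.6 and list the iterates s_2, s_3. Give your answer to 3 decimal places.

2.596, 2.596

p(2.5) = 0.28633, p(2.6) = -0.01280
s_2 = 2.60000 − (-0.01280)·(2.60000 − 2.50000) / (-0.01280 − 0.28633) = 2.60000 − (-0.00128)/(-0.29913) = 2.59572
p(2.59572) = 0.00027
s_3 = 2.59572 − 0.00027·(2.59572 − 2.60000) / (0.00027 − (-0.01280)) = 2.59572 − (0.00000)/(0.01306) = 2.59581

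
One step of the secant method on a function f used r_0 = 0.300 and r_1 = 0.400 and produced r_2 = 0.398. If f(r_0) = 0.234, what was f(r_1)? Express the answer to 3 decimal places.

The secant line through (0.300, 0.234) and (0.400, f(r_1)) crosses zero at r_2 = 0.398.
So (0.300, 0.234), (0.400, f(r_1)), (0.398, 0) are collinear:
f(r_1) = 0.234 · (0.400 − 0.398) / (0.300 − 0.398) = 0.234 · (0.00200)/(-0.09800) = -0.00478

-0.005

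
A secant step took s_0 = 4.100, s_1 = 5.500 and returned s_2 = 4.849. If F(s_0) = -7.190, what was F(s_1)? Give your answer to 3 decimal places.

The secant line through (4.100, -7.190) and (5.500, F(s_1)) crosses zero at s_2 = 4.849.
So (4.100, -7.190), (5.500, F(s_1)), (4.849, 0) are collinear:
F(s_1) = -7.190 · (5.500 − 4.849) / (4.100 − 4.849) = -7.190 · (0.65100)/(-0.74900) = 6.24925

6.249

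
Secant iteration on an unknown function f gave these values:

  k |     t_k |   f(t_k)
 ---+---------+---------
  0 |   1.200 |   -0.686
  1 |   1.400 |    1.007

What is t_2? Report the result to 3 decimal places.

t_2 = 1.400 − 1.007·(1.400 − 1.200) / (1.007 − (-0.686))
   = 1.400 − (0.20140)/(1.69300) = 1.28104

1.281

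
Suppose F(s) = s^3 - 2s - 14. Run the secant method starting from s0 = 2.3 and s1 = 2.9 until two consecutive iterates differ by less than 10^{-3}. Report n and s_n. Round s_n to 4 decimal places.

F(2.3) = -6.433000, F(2.9) = 4.589000
s2 = 2.900000 − 4.589000·(0.600000)/(11.022000) = 2.650191;  |Δ| = 0.249809
F(2.650191) = -0.686742
s3 = 2.650191 − (-0.686742)·(-0.249809)/(-5.275742) = 2.682708;  |Δ| = 0.032518
F(2.682708) = -0.058172
s4 = 2.682708 − (-0.058172)·(0.032518)/(0.628570) = 2.685718;  |Δ| = 0.003009
F(2.685718) = 0.000857
s5 = 2.685718 − 0.000857·(0.003009)/(0.059029) = 2.685674;  |Δ| = 0.000044
|s5 − s4| = 0.000044 < 10^{-3}

n = 5, s_n = 2.6857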